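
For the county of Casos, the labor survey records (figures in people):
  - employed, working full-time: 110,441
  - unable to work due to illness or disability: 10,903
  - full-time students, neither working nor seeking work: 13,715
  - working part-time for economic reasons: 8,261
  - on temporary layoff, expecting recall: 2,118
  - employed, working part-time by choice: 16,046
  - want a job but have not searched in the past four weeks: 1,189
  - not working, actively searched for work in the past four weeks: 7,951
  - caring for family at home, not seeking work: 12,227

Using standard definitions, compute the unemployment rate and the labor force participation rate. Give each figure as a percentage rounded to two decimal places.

Unemployment rate ≈ 6.95%; labor force participation rate ≈ 79.20%.

Employed = 110,441 + 8,261 + 16,046 = 134,748 (anyone who worked, including part-time for economic reasons, counts as employed).
Unemployed = 2,118 + 7,951 = 10,069 (jobless and actively searching, or on temporary layoff).
Labor force = 134,748 + 10,069 = 144,817.
Not in labor force = 10,903 + 13,715 + 1,189 + 12,227 = 38,034 (those not working and not actively searching are outside the labor force — including those who want a job but have given up searching).
Civilian working-age population = 144,817 + 38,034 = 182,851.
Unemployment rate = 10,069 / 144,817 = 6.95%.
Labor force participation rate = 144,817 / 182,851 = 79.20%.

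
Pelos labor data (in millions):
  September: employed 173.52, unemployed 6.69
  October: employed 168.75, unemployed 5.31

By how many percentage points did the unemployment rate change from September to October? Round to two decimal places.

The unemployment rate changed by −0.66 percentage points.

September: labor force = 173.52 + 6.69 = 180.21; u = 6.69/180.21 = 3.71%.
October: labor force = 168.75 + 5.31 = 174.06; u = 5.31/174.06 = 3.05%.
Change = 3.05% − 3.71% = −0.66 pp.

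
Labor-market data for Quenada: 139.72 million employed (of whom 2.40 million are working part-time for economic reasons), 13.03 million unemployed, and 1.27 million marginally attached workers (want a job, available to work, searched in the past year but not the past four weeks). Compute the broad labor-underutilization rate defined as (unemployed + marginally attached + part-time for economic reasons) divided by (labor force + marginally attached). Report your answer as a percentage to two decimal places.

Broad underutilization rate ≈ 10.84%.

Labor force = 139.72 + 13.03 = 152.75 million.
Numerator = 13.03 + 1.27 + 2.40 = 16.70 million.
Denominator = 152.75 + 1.27 = 154.02 million.
Broad rate = 16.70 / 154.02 = 10.84%.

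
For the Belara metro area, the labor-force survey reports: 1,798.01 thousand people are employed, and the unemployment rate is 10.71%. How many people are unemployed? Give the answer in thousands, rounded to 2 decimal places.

Let U be the number unemployed. The labor force is E + U, and U/(E+U) = 0.1071.
So U = 0.1071 × 1,798.01 / (1 − 0.1071) = 192.5669 / 0.8929 ≈ 215.66 thousand.

About 215.66 thousand are unemployed.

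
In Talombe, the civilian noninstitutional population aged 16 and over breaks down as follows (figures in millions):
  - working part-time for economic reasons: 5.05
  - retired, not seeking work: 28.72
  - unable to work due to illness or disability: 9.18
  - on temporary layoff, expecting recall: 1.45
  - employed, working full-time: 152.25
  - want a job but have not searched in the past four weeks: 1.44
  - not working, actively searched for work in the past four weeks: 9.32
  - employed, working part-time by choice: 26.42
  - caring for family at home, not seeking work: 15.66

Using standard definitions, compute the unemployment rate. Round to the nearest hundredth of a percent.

Unemployment rate ≈ 5.54%.

Employed = 5.05 + 152.25 + 26.42 = 183.72 million (anyone who worked, including part-time for economic reasons, counts as employed).
Unemployed = 1.45 + 9.32 = 10.77 million (jobless and actively searching, or on temporary layoff).
Labor force = 183.72 + 10.77 = 194.49 million.
Unemployment rate = 10.77 / 194.49 = 5.54%.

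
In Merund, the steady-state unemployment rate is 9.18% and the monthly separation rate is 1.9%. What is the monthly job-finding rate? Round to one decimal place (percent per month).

Job-finding rate ≈ 18.8% per month.

From u* = s/(s+f): f = s·(1−u)/u.
f = 1.9 × (1 − 0.0918) / 0.0918 = 1.7256 / 0.0918 ≈ 18.8% per month.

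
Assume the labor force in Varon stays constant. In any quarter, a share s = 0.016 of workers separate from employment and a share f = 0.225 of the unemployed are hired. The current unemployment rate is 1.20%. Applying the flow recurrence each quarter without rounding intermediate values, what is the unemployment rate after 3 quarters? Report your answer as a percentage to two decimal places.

With a fixed labor force, u_{t+1} = u_t + s·(1−u_t) − f·u_t = u_t·(1−s−f) + s.
Here 1−s−f = 0.759 and s = 0.016.
u_1 = 0.012000 × 0.759 + 0.016 = 0.025108.
u_2 = 0.025108 × 0.759 + 0.016 = 0.035057.
u_3 = 0.035057 × 0.759 + 0.016 = 0.042608.

Unemployment rate after three quarters ≈ 4.26%.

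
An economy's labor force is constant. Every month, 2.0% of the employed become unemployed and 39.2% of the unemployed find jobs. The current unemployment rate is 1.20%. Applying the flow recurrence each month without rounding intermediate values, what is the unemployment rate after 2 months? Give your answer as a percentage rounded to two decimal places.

Unemployment rate after two months ≈ 3.59%.

With a fixed labor force, u_{t+1} = u_t + s·(1−u_t) − f·u_t = u_t·(1−s−f) + s.
Here 1−s−f = 0.588 and s = 0.020.
u_1 = 0.012000 × 0.588 + 0.020 = 0.027056.
u_2 = 0.027056 × 0.588 + 0.020 = 0.035909.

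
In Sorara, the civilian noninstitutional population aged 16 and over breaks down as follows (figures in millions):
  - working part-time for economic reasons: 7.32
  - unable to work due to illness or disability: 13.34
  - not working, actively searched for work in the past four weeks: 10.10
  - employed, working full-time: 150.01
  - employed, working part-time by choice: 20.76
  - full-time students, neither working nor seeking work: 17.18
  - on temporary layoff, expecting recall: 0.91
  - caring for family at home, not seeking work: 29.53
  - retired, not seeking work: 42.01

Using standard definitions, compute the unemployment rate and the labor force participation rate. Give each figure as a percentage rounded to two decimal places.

Unemployment rate ≈ 5.82%; labor force participation rate ≈ 64.95%.

Employed = 7.32 + 150.01 + 20.76 = 178.09 million (anyone who worked, including part-time for economic reasons, counts as employed).
Unemployed = 10.10 + 0.91 = 11.01 million (jobless and actively searching, or on temporary layoff).
Labor force = 178.09 + 11.01 = 189.10 million.
Not in labor force = 13.34 + 17.18 + 29.53 + 42.01 = 102.06 million (those not working and not actively searching are outside the labor force).
Civilian working-age population = 189.10 + 102.06 = 291.16 million.
Unemployment rate = 11.01 / 189.10 = 5.82%.
Labor force participation rate = 189.10 / 291.16 = 64.95%.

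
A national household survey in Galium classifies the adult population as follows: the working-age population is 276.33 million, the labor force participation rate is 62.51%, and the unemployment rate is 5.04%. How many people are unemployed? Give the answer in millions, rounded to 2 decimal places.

About 8.71 million are unemployed.

Labor force = 0.6251 × 276.33 = 172.73 million.
Unemployed = 0.0504 × 172.73 ≈ 8.71 million.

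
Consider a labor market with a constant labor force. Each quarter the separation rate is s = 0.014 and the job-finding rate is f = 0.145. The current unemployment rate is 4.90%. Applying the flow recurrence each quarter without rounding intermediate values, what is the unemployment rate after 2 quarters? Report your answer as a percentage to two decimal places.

With a fixed labor force, u_{t+1} = u_t + s·(1−u_t) − f·u_t = u_t·(1−s−f) + s.
Here 1−s−f = 0.841 and s = 0.014.
u_1 = 0.049000 × 0.841 + 0.014 = 0.055209.
u_2 = 0.055209 × 0.841 + 0.014 = 0.060431.

Unemployment rate after two quarters ≈ 6.04%.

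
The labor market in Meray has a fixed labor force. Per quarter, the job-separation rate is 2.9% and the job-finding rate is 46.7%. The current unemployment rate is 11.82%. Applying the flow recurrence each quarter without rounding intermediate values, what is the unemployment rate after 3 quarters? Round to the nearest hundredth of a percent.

With a fixed labor force, u_{t+1} = u_t + s·(1−u_t) − f·u_t = u_t·(1−s−f) + s.
Here 1−s−f = 0.504 and s = 0.029.
u_1 = 0.118200 × 0.504 + 0.029 = 0.088573.
u_2 = 0.088573 × 0.504 + 0.029 = 0.073641.
u_3 = 0.073641 × 0.504 + 0.029 = 0.066115.

Unemployment rate after three quarters ≈ 6.61%.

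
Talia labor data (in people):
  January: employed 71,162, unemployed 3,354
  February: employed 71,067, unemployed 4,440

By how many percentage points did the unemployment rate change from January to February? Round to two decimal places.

The unemployment rate changed by +1.38 percentage points.

January: labor force = 71,162 + 3,354 = 74,516; u = 3,354/74,516 = 4.50%.
February: labor force = 71,067 + 4,440 = 75,507; u = 4,440/75,507 = 5.88%.
Change = 5.88% − 4.50% = +1.38 pp.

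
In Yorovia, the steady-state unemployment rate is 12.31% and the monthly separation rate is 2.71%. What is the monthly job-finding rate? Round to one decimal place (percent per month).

From u* = s/(s+f): f = s·(1−u)/u.
f = 2.71 × (1 − 0.1231) / 0.1231 = 2.3764 / 0.1231 ≈ 19.3% per month.

Job-finding rate ≈ 19.3% per month.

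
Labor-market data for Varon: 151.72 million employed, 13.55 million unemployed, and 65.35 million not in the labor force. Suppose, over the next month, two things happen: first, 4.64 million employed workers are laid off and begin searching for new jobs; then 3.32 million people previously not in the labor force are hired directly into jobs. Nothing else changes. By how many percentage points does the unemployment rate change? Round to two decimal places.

The unemployment rate changes by +2.59 percentage points.

Initially, labor force = 151.72 + 13.55 = 165.27 million, so u = 13.55/165.27 = 8.20%.
After the first change, employed falls and unemployed rises by 4.64; labor force unchanged → E = 147.08, U = 18.19, labor force = 165.27 million.
After the second change, employed and labor force both rise by 3.32; unemployed unchanged → E = 150.40, U = 18.19, labor force = 168.59 million.
New unemployment rate = 18.19 / 168.59 = 10.79%.
Change = 10.79% − 8.20% = +2.59 percentage points.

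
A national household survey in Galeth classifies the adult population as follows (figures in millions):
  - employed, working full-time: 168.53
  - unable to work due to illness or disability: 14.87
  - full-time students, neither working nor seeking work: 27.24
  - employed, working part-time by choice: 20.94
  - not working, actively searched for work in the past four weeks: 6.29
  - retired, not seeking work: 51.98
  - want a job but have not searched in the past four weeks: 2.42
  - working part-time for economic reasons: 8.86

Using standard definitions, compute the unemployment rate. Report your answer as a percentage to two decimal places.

Unemployment rate ≈ 3.07%.

Employed = 168.53 + 20.94 + 8.86 = 198.33 million (anyone who worked, including part-time for economic reasons, counts as employed).
Unemployed = 6.29 million.
Labor force = 198.33 + 6.29 = 204.62 million.
Unemployment rate = 6.29 / 204.62 = 3.07%.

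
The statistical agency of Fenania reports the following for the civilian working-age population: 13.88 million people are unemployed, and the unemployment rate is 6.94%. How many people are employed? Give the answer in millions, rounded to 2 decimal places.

Labor force = U / u = 13.88 / 0.0694 ≈ 200.00 million.
Employed = labor force − unemployed = 200.00 − 13.88 = 186.12 million.

About 186.12 million are employed.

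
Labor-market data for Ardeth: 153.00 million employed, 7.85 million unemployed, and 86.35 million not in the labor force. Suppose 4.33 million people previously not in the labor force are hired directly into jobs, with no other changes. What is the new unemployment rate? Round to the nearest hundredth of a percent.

New unemployment rate ≈ 4.75%.

Initially, labor force = 153.00 + 7.85 = 160.85 million, so u = 7.85/160.85 = 4.88%.
After the change, employed and labor force both rise by 4.33; unemployed unchanged → E = 157.33, U = 7.85, labor force = 165.18 million.
New unemployment rate = 7.85 / 165.18 = 4.75%.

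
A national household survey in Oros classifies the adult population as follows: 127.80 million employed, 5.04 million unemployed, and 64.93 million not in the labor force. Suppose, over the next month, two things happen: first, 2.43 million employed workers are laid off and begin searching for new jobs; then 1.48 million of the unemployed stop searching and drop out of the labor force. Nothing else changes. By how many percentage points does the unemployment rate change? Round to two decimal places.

The unemployment rate changes by +0.77 percentage points.

Initially, labor force = 127.80 + 5.04 = 132.84 million, so u = 5.04/132.84 = 3.79%.
After the first change, employed falls and unemployed rises by 2.43; labor force unchanged → E = 125.37, U = 7.47, labor force = 132.84 million.
After the second change, unemployed and labor force both fall by 1.48 → E = 125.37, U = 5.99, labor force = 131.36 million.
New unemployment rate = 5.99 / 131.36 = 4.56%.
Change = 4.56% − 3.79% = +0.77 percentage points.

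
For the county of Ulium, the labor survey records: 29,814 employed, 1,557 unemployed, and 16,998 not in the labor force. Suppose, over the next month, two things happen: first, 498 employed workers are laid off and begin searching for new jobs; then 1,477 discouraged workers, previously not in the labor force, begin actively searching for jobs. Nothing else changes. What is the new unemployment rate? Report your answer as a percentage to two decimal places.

New unemployment rate ≈ 10.75%.

Initially, labor force = 29,814 + 1,557 = 31,371, so u = 1,557/31,371 = 4.96%.
After the first change, employed falls and unemployed rises by 498; labor force unchanged → E = 29,316, U = 2,055, labor force = 31,371.
After the second change, unemployed and labor force both rise by 1,477 → E = 29,316, U = 3,532, labor force = 32,848.
New unemployment rate = 3,532 / 32,848 = 10.75%.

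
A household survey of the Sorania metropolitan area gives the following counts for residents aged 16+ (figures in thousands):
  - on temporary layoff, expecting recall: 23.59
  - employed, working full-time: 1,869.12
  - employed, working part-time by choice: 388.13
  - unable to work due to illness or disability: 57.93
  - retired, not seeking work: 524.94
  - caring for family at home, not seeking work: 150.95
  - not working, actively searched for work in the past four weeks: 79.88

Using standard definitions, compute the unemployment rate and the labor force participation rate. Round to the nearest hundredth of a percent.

Employed = 1,869.12 + 388.13 = 2,257.25 thousand.
Unemployed = 23.59 + 79.88 = 103.47 thousand (jobless and actively searching, or on temporary layoff).
Labor force = 2,257.25 + 103.47 = 2,360.72 thousand.
Not in labor force = 57.93 + 524.94 + 150.95 = 733.82 thousand (those not working and not actively searching are outside the labor force).
Civilian working-age population = 2,360.72 + 733.82 = 3,094.54 thousand.
Unemployment rate = 103.47 / 2,360.72 = 4.38%.
Labor force participation rate = 2,360.72 / 3,094.54 = 76.29%.

Unemployment rate ≈ 4.38%; labor force participation rate ≈ 76.29%.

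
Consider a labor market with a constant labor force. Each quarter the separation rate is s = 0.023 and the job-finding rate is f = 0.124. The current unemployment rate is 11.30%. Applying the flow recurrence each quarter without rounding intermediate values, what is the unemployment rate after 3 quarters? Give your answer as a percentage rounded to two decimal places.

Unemployment rate after three quarters ≈ 12.95%.

With a fixed labor force, u_{t+1} = u_t + s·(1−u_t) − f·u_t = u_t·(1−s−f) + s.
Here 1−s−f = 0.853 and s = 0.023.
u_1 = 0.113000 × 0.853 + 0.023 = 0.119389.
u_2 = 0.119389 × 0.853 + 0.023 = 0.124839.
u_3 = 0.124839 × 0.853 + 0.023 = 0.129488.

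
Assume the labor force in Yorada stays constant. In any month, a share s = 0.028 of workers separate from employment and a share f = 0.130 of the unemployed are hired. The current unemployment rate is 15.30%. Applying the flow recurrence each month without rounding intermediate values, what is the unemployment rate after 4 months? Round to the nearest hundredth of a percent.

With a fixed labor force, u_{t+1} = u_t + s·(1−u_t) − f·u_t = u_t·(1−s−f) + s.
Here 1−s−f = 0.842 and s = 0.028.
u_1 = 0.153000 × 0.842 + 0.028 = 0.156826.
u_2 = 0.156826 × 0.842 + 0.028 = 0.160047.
u_3 = 0.160047 × 0.842 + 0.028 = 0.162760.
u_4 = 0.162760 × 0.842 + 0.028 = 0.165044.

Unemployment rate after four months ≈ 16.50%.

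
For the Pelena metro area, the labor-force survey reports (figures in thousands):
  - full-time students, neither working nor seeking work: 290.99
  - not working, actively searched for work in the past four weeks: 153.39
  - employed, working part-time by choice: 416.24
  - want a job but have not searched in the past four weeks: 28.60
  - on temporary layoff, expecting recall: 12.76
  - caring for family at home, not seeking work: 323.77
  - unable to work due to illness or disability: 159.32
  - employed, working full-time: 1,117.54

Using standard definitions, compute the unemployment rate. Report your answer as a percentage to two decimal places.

Employed = 416.24 + 1,117.54 = 1,533.78 thousand.
Unemployed = 153.39 + 12.76 = 166.15 thousand (jobless and actively searching, or on temporary layoff).
Labor force = 1,533.78 + 166.15 = 1,699.93 thousand.
Unemployment rate = 166.15 / 1,699.93 = 9.77%.

Unemployment rate ≈ 9.77%.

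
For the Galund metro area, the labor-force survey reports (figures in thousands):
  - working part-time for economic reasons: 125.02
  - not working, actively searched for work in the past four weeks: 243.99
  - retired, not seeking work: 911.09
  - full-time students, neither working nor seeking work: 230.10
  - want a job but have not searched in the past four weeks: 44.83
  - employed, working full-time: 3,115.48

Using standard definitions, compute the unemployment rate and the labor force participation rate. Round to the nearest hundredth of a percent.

Employed = 125.02 + 3,115.48 = 3,240.50 thousand (anyone who worked, including part-time for economic reasons, counts as employed).
Unemployed = 243.99 thousand.
Labor force = 3,240.50 + 243.99 = 3,484.49 thousand.
Not in labor force = 911.09 + 230.10 + 44.83 = 1,186.02 thousand (those not working and not actively searching are outside the labor force — including those who want a job but have given up searching).
Civilian working-age population = 3,484.49 + 1,186.02 = 4,670.51 thousand.
Unemployment rate = 243.99 / 3,484.49 = 7.00%.
Labor force participation rate = 3,484.49 / 4,670.51 = 74.61%.

Unemployment rate ≈ 7.00%; labor force participation rate ≈ 74.61%.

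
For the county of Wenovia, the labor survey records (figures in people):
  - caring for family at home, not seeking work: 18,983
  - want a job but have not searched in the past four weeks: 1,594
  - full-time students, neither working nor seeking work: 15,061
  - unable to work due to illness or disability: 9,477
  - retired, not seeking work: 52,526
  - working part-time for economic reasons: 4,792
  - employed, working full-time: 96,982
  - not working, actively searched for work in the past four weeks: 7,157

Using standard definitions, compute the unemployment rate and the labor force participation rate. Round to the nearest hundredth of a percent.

Unemployment rate ≈ 6.57%; labor force participation rate ≈ 52.73%.

Employed = 4,792 + 96,982 = 101,774 (anyone who worked, including part-time for economic reasons, counts as employed).
Unemployed = 7,157.
Labor force = 101,774 + 7,157 = 108,931.
Not in labor force = 18,983 + 1,594 + 15,061 + 9,477 + 52,526 = 97,641 (those not working and not actively searching are outside the labor force — including those who want a job but have given up searching).
Civilian working-age population = 108,931 + 97,641 = 206,572.
Unemployment rate = 7,157 / 108,931 = 6.57%.
Labor force participation rate = 108,931 / 206,572 = 52.73%.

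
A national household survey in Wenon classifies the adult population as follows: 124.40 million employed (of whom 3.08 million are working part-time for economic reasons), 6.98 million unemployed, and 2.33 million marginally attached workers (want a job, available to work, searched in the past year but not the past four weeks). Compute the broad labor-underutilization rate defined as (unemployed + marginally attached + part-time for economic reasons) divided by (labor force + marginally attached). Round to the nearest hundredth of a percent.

Broad underutilization rate ≈ 9.27%.

Labor force = 124.40 + 6.98 = 131.38 million.
Numerator = 6.98 + 2.33 + 3.08 = 12.39 million.
Denominator = 131.38 + 2.33 = 133.71 million.
Broad rate = 12.39 / 133.71 = 9.27%.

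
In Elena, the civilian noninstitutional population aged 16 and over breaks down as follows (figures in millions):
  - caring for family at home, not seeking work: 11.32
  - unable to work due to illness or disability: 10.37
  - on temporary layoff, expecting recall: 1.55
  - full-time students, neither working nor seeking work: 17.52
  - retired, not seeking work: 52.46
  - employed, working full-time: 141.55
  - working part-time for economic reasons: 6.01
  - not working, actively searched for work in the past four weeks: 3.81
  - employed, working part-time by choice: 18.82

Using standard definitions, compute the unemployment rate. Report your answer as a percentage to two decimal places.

Employed = 141.55 + 6.01 + 18.82 = 166.38 million (anyone who worked, including part-time for economic reasons, counts as employed).
Unemployed = 1.55 + 3.81 = 5.36 million (jobless and actively searching, or on temporary layoff).
Labor force = 166.38 + 5.36 = 171.74 million.
Unemployment rate = 5.36 / 171.74 = 3.12%.

Unemployment rate ≈ 3.12%.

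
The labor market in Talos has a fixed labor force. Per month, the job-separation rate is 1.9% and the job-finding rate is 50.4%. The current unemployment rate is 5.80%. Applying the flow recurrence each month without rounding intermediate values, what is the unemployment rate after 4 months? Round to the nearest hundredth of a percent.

Unemployment rate after four months ≈ 3.75%.

With a fixed labor force, u_{t+1} = u_t + s·(1−u_t) − f·u_t = u_t·(1−s−f) + s.
Here 1−s−f = 0.477 and s = 0.019.
u_1 = 0.058000 × 0.477 + 0.019 = 0.046666.
u_2 = 0.046666 × 0.477 + 0.019 = 0.041260.
u_3 = 0.041260 × 0.477 + 0.019 = 0.038681.
u_4 = 0.038681 × 0.477 + 0.019 = 0.037451.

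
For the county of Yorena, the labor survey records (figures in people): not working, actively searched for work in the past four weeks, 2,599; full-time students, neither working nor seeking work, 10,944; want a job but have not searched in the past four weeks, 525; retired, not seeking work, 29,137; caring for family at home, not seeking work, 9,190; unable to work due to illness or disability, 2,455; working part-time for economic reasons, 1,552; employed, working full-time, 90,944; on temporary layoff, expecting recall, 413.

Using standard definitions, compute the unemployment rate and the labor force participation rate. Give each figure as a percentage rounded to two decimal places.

Employed = 1,552 + 90,944 = 92,496 (anyone who worked, including part-time for economic reasons, counts as employed).
Unemployed = 2,599 + 413 = 3,012 (jobless and actively searching, or on temporary layoff).
Labor force = 92,496 + 3,012 = 95,508.
Not in labor force = 10,944 + 525 + 29,137 + 9,190 + 2,455 = 52,251 (those not working and not actively searching are outside the labor force — including those who want a job but have given up searching).
Civilian working-age population = 95,508 + 52,251 = 147,759.
Unemployment rate = 3,012 / 95,508 = 3.15%.
Labor force participation rate = 95,508 / 147,759 = 64.64%.

Unemployment rate ≈ 3.15%; labor force participation rate ≈ 64.64%.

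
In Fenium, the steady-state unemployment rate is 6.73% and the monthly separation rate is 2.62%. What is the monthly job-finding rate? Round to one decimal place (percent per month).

Job-finding rate ≈ 36.3% per month.

From u* = s/(s+f): f = s·(1−u)/u.
f = 2.62 × (1 − 0.0673) / 0.0673 = 2.4437 / 0.0673 ≈ 36.3% per month.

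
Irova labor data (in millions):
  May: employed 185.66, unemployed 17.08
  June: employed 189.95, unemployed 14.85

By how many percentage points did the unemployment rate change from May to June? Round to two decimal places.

May: labor force = 185.66 + 17.08 = 202.74; u = 17.08/202.74 = 8.42%.
June: labor force = 189.95 + 14.85 = 204.80; u = 14.85/204.80 = 7.25%.
Change = 7.25% − 8.42% = −1.17 pp.

The unemployment rate changed by −1.17 percentage points.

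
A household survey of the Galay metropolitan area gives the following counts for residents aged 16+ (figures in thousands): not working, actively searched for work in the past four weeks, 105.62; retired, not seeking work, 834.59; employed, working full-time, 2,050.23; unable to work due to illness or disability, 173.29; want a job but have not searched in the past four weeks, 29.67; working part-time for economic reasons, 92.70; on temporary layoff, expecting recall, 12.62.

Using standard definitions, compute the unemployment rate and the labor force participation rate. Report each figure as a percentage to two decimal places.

Employed = 2,050.23 + 92.70 = 2,142.93 thousand (anyone who worked, including part-time for economic reasons, counts as employed).
Unemployed = 105.62 + 12.62 = 118.24 thousand (jobless and actively searching, or on temporary layoff).
Labor force = 2,142.93 + 118.24 = 2,261.17 thousand.
Not in labor force = 834.59 + 173.29 + 29.67 = 1,037.55 thousand (those not working and not actively searching are outside the labor force — including those who want a job but have given up searching).
Civilian working-age population = 2,261.17 + 1,037.55 = 3,298.72 thousand.
Unemployment rate = 118.24 / 2,261.17 = 5.23%.
Labor force participation rate = 2,261.17 / 3,298.72 = 68.55%.

Unemployment rate ≈ 5.23%; labor force participation rate ≈ 68.55%.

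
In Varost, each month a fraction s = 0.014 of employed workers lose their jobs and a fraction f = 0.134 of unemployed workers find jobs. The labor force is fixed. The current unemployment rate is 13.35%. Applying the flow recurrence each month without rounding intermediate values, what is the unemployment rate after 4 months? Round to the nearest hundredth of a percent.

With a fixed labor force, u_{t+1} = u_t + s·(1−u_t) − f·u_t = u_t·(1−s−f) + s.
Here 1−s−f = 0.852 and s = 0.014.
u_1 = 0.133500 × 0.852 + 0.014 = 0.127742.
u_2 = 0.127742 × 0.852 + 0.014 = 0.122836.
u_3 = 0.122836 × 0.852 + 0.014 = 0.118656.
u_4 = 0.118656 × 0.852 + 0.014 = 0.115095.

Unemployment rate after four months ≈ 11.51%.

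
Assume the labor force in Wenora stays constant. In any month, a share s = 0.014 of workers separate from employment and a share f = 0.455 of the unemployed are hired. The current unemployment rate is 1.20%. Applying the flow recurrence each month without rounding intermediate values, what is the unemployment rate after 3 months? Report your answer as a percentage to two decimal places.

With a fixed labor force, u_{t+1} = u_t + s·(1−u_t) − f·u_t = u_t·(1−s−f) + s.
Here 1−s−f = 0.531 and s = 0.014.
u_1 = 0.012000 × 0.531 + 0.014 = 0.020372.
u_2 = 0.020372 × 0.531 + 0.014 = 0.024818.
u_3 = 0.024818 × 0.531 + 0.014 = 0.027178.

Unemployment rate after three months ≈ 2.72%.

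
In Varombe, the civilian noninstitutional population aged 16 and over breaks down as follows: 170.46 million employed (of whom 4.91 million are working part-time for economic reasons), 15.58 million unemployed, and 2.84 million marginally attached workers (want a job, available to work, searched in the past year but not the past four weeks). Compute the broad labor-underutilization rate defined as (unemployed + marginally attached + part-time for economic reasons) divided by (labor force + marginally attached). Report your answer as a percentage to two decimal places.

Labor force = 170.46 + 15.58 = 186.04 million.
Numerator = 15.58 + 2.84 + 4.91 = 23.33 million.
Denominator = 186.04 + 2.84 = 188.88 million.
Broad rate = 23.33 / 188.88 = 12.35%.

Broad underutilization rate ≈ 12.35%.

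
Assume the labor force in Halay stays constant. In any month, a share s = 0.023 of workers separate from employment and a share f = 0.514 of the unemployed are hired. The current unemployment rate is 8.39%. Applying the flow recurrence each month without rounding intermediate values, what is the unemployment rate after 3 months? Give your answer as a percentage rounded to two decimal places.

With a fixed labor force, u_{t+1} = u_t + s·(1−u_t) − f·u_t = u_t·(1−s−f) + s.
Here 1−s−f = 0.463 and s = 0.023.
u_1 = 0.083900 × 0.463 + 0.023 = 0.061846.
u_2 = 0.061846 × 0.463 + 0.023 = 0.051635.
u_3 = 0.051635 × 0.463 + 0.023 = 0.046907.

Unemployment rate after three months ≈ 4.69%.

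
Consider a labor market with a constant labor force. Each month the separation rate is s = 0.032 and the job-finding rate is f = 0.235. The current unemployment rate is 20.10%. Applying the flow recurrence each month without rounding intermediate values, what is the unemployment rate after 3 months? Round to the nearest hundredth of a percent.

With a fixed labor force, u_{t+1} = u_t + s·(1−u_t) − f·u_t = u_t·(1−s−f) + s.
Here 1−s−f = 0.733 and s = 0.032.
u_1 = 0.201000 × 0.733 + 0.032 = 0.179333.
u_2 = 0.179333 × 0.733 + 0.032 = 0.163451.
u_3 = 0.163451 × 0.733 + 0.032 = 0.151810.

Unemployment rate after three months ≈ 15.18%.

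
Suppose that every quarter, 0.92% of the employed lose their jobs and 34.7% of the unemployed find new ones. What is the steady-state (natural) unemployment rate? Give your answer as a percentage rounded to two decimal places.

At steady state the flows balance: s·E = f·U, so U/(E+U) = s/(s+f).
u* = 0.92 / (0.92 + 34.7) = 0.92 / 35.62 = 2.58%.

Steady-state unemployment rate ≈ 2.58%.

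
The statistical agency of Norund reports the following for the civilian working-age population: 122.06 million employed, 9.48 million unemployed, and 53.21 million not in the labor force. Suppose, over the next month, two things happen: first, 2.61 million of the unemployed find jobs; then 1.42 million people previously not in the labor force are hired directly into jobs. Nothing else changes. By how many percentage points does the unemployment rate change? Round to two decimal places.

The unemployment rate changes by −2.04 percentage points.

Initially, labor force = 122.06 + 9.48 = 131.54 million, so u = 9.48/131.54 = 7.21%.
After the first change, unemployed falls and employed rises by 2.61; labor force unchanged → E = 124.67, U = 6.87, labor force = 131.54 million.
After the second change, employed and labor force both rise by 1.42; unemployed unchanged → E = 126.09, U = 6.87, labor force = 132.96 million.
New unemployment rate = 6.87 / 132.96 = 5.17%.
Change = 5.17% − 7.21% = −2.04 percentage points.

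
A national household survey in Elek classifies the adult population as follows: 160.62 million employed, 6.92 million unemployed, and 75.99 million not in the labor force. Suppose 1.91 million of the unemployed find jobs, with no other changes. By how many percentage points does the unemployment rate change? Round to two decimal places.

The unemployment rate changes by −1.14 percentage points.

Initially, labor force = 160.62 + 6.92 = 167.54 million, so u = 6.92/167.54 = 4.13%.
After the change, unemployed falls and employed rises by 1.91; labor force unchanged → E = 162.53, U = 5.01, labor force = 167.54 million.
New unemployment rate = 5.01 / 167.54 = 2.99%.
Change = 2.99% − 4.13% = −1.14 percentage points.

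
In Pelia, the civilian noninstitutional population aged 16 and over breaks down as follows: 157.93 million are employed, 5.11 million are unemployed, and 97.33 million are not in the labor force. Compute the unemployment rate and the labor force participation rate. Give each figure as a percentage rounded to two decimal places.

Unemployment rate ≈ 3.13%; labor force participation rate ≈ 62.62%.

Labor force = employed + unemployed = 157.93 + 5.11 = 163.04 million.
Working-age population = 163.04 + 97.33 = 260.37 million.
Unemployment rate = 5.11 / 163.04 = 3.13%.
Labor force participation rate = 163.04 / 260.37 = 62.62%.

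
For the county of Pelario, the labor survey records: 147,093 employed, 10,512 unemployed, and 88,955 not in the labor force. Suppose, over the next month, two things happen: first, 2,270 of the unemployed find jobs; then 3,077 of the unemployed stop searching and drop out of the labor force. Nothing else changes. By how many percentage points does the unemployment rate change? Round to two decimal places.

The unemployment rate changes by −3.33 percentage points.

Initially, labor force = 147,093 + 10,512 = 157,605, so u = 10,512/157,605 = 6.67%.
After the first change, unemployed falls and employed rises by 2,270; labor force unchanged → E = 149,363, U = 8,242, labor force = 157,605.
After the second change, unemployed and labor force both fall by 3,077 → E = 149,363, U = 5,165, labor force = 154,528.
New unemployment rate = 5,165 / 154,528 = 3.34%.
Change = 3.34% − 6.67% = −3.33 percentage points.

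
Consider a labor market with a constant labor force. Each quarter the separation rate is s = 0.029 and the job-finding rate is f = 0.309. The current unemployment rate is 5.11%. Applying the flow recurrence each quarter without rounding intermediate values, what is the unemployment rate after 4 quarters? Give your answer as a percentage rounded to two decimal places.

Unemployment rate after four quarters ≈ 7.91%.

With a fixed labor force, u_{t+1} = u_t + s·(1−u_t) − f·u_t = u_t·(1−s−f) + s.
Here 1−s−f = 0.662 and s = 0.029.
u_1 = 0.051100 × 0.662 + 0.029 = 0.062828.
u_2 = 0.062828 × 0.662 + 0.029 = 0.070592.
u_3 = 0.070592 × 0.662 + 0.029 = 0.075732.
u_4 = 0.075732 × 0.662 + 0.029 = 0.079135.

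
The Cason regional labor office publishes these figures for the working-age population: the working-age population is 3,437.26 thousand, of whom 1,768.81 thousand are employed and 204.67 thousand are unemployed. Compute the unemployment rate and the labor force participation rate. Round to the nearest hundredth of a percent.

Labor force = employed + unemployed = 1,768.81 + 204.67 = 1,973.48 thousand.
Unemployment rate = 204.67 / 1,973.48 = 10.37%.
Labor force participation rate = 1,973.48 / 3,437.26 = 57.41%.

Unemployment rate ≈ 10.37%; labor force participation rate ≈ 57.41%.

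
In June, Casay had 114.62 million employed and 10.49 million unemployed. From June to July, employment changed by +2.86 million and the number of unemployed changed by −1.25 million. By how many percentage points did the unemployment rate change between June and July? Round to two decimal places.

June: labor force = 114.62 + 10.49 = 125.11; u = 10.49/125.11 = 8.38%.
July: labor force = 117.48 + 9.24 = 126.72; u = 9.24/126.72 = 7.29%.
Change = 7.29% − 8.38% = −1.09 pp.

The unemployment rate changed by −1.09 percentage points.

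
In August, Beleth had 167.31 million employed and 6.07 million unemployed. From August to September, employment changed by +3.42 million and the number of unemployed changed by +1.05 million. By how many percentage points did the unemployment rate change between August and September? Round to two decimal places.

August: labor force = 167.31 + 6.07 = 173.38; u = 6.07/173.38 = 3.50%.
September: labor force = 170.73 + 7.12 = 177.85; u = 7.12/177.85 = 4.00%.
Change = 4.00% − 3.50% = +0.50 pp.

The unemployment rate changed by +0.50 percentage points.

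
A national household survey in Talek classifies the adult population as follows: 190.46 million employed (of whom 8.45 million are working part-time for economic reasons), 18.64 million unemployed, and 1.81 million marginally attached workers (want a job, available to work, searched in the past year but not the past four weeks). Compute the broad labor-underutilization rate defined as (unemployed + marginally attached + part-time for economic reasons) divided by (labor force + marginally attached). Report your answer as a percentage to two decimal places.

Broad underutilization rate ≈ 13.70%.

Labor force = 190.46 + 18.64 = 209.10 million.
Numerator = 18.64 + 1.81 + 8.45 = 28.90 million.
Denominator = 209.10 + 1.81 = 210.91 million.
Broad rate = 28.90 / 210.91 = 13.70%.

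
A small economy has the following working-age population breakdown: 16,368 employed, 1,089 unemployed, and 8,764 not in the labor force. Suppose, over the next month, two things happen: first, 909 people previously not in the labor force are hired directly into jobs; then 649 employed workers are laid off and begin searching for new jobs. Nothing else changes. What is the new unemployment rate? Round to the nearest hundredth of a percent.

Initially, labor force = 16,368 + 1,089 = 17,457, so u = 1,089/17,457 = 6.24%.
After the first change, employed and labor force both rise by 909; unemployed unchanged → E = 17,277, U = 1,089, labor force = 18,366.
After the second change, employed falls and unemployed rises by 649; labor force unchanged → E = 16,628, U = 1,738, labor force = 18,366.
New unemployment rate = 1,738 / 18,366 = 9.46%.

New unemployment rate ≈ 9.46%.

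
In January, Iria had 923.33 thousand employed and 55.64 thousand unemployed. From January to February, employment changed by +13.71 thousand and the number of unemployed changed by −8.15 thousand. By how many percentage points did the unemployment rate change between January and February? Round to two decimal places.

The unemployment rate changed by −0.86 percentage points.

January: labor force = 923.33 + 55.64 = 978.97; u = 55.64/978.97 = 5.68%.
February: labor force = 937.04 + 47.49 = 984.53; u = 47.49/984.53 = 4.82%.
Change = 4.82% − 5.68% = −0.86 pp.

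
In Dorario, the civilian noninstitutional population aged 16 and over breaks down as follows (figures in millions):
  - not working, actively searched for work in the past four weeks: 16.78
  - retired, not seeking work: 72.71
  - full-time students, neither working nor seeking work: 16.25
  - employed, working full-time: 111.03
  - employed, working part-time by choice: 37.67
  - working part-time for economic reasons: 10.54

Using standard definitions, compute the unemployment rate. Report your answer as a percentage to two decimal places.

Unemployment rate ≈ 9.53%.

Employed = 111.03 + 37.67 + 10.54 = 159.24 million (anyone who worked, including part-time for economic reasons, counts as employed).
Unemployed = 16.78 million.
Labor force = 159.24 + 16.78 = 176.02 million.
Unemployment rate = 16.78 / 176.02 = 9.53%.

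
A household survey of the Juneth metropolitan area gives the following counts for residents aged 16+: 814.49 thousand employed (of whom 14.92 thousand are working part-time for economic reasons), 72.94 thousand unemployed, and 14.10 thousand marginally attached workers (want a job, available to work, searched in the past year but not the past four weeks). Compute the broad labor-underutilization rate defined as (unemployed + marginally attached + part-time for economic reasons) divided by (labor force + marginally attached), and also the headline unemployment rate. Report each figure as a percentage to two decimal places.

Labor force = 814.49 + 72.94 = 887.43 thousand.
Numerator = 72.94 + 14.10 + 14.92 = 101.96 thousand.
Denominator = 887.43 + 14.10 = 901.53 thousand.
Broad rate = 101.96 / 901.53 = 11.31%.
Headline unemployment rate = 72.94 / 887.43 = 8.22%.

Broad underutilization rate ≈ 11.31%; headline unemployment rate ≈ 8.22%.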